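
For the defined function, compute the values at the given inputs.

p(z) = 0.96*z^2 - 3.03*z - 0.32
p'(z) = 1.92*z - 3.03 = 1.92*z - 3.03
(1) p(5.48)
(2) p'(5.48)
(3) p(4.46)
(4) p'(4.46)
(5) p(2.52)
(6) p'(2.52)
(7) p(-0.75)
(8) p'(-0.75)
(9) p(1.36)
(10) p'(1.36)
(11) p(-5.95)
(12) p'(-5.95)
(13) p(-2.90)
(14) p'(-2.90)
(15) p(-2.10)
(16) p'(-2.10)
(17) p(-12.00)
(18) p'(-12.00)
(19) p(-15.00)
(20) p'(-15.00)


(1) = 11.90
(2) = 7.49
(3) = 5.26
(4) = 5.53
(5) = -1.86
(6) = 1.81
(7) = 2.49
(8) = -4.47
(9) = -2.67
(10) = -0.42
(11) = 51.69
(12) = -14.45
(13) = 16.54
(14) = -8.60
(15) = 10.28
(16) = -7.06
(17) = 174.28
(18) = -26.07
(19) = 261.13
(20) = -31.83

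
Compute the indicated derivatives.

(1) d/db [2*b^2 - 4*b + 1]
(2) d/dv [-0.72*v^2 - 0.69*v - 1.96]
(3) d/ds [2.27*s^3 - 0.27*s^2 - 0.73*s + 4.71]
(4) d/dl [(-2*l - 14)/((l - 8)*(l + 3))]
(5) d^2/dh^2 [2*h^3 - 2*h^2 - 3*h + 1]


(1) = 4*b - 4
(2) = -1.44*v - 0.69
(3) = 6.81*s^2 - 0.54*s - 0.73
(4) = 2*(l^2 + 14*l - 11)/(l^4 - 10*l^3 - 23*l^2 + 240*l + 576)
(5) = 12*h - 4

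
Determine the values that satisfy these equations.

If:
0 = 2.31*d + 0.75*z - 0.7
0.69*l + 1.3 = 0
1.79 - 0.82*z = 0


Then:
d = -0.41
l = -1.88
z = 2.18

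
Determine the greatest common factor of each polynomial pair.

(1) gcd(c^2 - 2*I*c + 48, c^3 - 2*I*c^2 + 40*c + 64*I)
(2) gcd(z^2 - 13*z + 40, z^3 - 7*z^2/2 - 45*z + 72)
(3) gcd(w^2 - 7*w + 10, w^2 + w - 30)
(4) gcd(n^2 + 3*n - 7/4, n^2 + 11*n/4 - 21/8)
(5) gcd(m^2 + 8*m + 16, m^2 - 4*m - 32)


(1) = gcd((c - 8*I)*(c + 6*I), (c - 8*I)*(c + 2*I)*(c + 4*I)) = c - 8*I
(2) = gcd((z - 8)*(z - 5), (z - 8)*(z - 3/2)*(z + 6)) = z - 8
(3) = gcd((w - 5)*(w - 2), (w - 5)*(w + 6)) = w - 5
(4) = n + 7/2
(5) = gcd((m + 4)^2, (m - 8)*(m + 4)) = m + 4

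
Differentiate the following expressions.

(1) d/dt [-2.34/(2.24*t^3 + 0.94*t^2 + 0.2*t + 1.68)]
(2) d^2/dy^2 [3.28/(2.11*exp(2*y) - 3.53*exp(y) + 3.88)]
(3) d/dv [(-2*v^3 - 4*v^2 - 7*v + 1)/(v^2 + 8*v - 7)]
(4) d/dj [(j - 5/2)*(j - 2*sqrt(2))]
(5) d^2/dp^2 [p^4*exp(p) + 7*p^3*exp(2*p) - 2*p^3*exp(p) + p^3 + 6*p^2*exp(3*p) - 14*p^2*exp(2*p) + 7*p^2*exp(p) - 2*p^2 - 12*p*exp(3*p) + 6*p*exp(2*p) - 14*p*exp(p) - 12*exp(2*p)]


(1) = (15.7248*t^2 + 4.3992*t + 0.468)/(2.24*t^3 + 0.94*t^2 + 0.2*t + 1.68)^2
(2) = ((11.5784 - 27.6832*exp(y))*(2.11*exp(2*y) - 3.53*exp(y) + 3.88) + 3.28*(4.22*exp(y) - 3.53)*(8.44*exp(y) - 7.06)*exp(y))*exp(y)/(2.11*exp(2*y) - 3.53*exp(y) + 3.88)^3
(3) = (-2*v^4 - 32*v^3 + 17*v^2 + 54*v + 41)/(v^4 + 16*v^3 + 50*v^2 - 112*v + 49)
(4) = 2*j - 2*sqrt(2) - 5/2
(5) = p^4*exp(p) + 28*p^3*exp(2*p) + 6*p^3*exp(p) + 54*p^2*exp(3*p) + 28*p^2*exp(2*p) + 7*p^2*exp(p) - 36*p*exp(3*p) - 46*p*exp(2*p) + 2*p*exp(p) + 6*p - 60*exp(3*p) - 52*exp(2*p) - 14*exp(p) - 4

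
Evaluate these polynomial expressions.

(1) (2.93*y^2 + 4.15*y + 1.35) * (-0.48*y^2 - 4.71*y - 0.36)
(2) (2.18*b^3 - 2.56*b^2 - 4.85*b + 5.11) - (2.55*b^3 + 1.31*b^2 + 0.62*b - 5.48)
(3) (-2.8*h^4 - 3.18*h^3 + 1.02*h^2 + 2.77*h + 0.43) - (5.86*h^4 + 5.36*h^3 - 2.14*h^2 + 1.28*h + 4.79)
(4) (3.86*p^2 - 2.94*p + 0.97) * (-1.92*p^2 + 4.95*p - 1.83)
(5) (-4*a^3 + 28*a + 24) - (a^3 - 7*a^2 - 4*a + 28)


(1) = -1.4064*y^4 - 15.7923*y^3 - 21.2493*y^2 - 7.8525*y - 0.486
(2) = -0.37*b^3 - 3.87*b^2 - 5.47*b + 10.59
(3) = -8.66*h^4 - 8.54*h^3 + 3.16*h^2 + 1.49*h - 4.36
(4) = -7.4112*p^4 + 24.7518*p^3 - 23.4792*p^2 + 10.1817*p - 1.7751
(5) = -5*a^3 + 7*a^2 + 32*a - 4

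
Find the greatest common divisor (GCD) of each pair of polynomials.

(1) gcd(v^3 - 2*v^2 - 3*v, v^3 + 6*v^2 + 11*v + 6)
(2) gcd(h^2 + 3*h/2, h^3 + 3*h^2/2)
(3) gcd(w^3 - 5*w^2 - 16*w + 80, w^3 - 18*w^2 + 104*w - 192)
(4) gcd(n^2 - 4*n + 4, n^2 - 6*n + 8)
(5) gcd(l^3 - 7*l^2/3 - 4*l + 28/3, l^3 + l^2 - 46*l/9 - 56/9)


(1) = v + 1
(2) = gcd(h*(h + 3/2), h^2*(h + 3/2)) = h^2 + 3*h/2
(3) = gcd((w - 5)*(w - 4)*(w + 4), (w - 8)*(w - 6)*(w - 4)) = w - 4
(4) = gcd((n - 2)^2, (n - 4)*(n - 2)) = n - 2
(5) = gcd((l - 7/3)*(l - 2)*(l + 2), (l - 7/3)*(l + 4/3)*(l + 2)) = l^2 - l/3 - 14/3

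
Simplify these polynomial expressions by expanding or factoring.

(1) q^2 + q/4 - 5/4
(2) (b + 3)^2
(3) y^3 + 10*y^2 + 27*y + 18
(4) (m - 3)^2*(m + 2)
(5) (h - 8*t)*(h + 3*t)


(1) = (q - 1)*(q + 5/4)
(2) = b^2 + 6*b + 9
(3) = (y + 1)*(y + 3)*(y + 6)
(4) = m^3 - 4*m^2 - 3*m + 18
(5) = h^2 - 5*h*t - 24*t^2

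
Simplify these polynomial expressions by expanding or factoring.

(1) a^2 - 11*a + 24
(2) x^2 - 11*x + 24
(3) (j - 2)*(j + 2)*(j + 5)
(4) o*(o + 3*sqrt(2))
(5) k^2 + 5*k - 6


(1) = (a - 8)*(a - 3)
(2) = (x - 8)*(x - 3)
(3) = j^3 + 5*j^2 - 4*j - 20
(4) = o^2 + 3*sqrt(2)*o
(5) = (k - 1)*(k + 6)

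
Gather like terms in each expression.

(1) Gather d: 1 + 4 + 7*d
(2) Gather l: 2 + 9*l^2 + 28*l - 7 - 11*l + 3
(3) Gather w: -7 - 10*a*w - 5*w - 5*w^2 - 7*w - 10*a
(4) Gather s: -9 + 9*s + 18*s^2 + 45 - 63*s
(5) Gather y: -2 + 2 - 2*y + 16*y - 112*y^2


(1) = 7*d + 5
(2) = 9*l^2 + 17*l - 2
(3) = -10*a - 5*w^2 + w*(-10*a - 12) - 7
(4) = 18*s^2 - 54*s + 36
(5) = -112*y^2 + 14*y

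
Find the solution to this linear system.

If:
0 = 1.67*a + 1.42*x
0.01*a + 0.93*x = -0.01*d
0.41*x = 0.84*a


Then:
a = 0.00
d = 0.00
x = 0.00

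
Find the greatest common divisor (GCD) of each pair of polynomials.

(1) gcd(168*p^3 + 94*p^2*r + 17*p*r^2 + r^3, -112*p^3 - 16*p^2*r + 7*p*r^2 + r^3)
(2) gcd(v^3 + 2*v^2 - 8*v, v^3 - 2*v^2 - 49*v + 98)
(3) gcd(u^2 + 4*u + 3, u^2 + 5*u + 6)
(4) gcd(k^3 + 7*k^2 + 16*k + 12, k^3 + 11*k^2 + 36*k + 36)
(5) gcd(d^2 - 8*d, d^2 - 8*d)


(1) = gcd((4*p + r)*(6*p + r)*(7*p + r), (-4*p + r)*(4*p + r)*(7*p + r)) = 28*p^2 + 11*p*r + r^2
(2) = gcd(v*(v - 2)*(v + 4), (v - 7)*(v - 2)*(v + 7)) = v - 2
(3) = u + 3
(4) = k^2 + 5*k + 6
(5) = d^2 - 8*d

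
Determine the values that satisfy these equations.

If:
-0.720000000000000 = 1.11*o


Then:
o = -0.65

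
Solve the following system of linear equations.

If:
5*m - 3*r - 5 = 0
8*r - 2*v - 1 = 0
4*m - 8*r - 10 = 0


Then:
m = 5/14
r = -15/14
v = -67/14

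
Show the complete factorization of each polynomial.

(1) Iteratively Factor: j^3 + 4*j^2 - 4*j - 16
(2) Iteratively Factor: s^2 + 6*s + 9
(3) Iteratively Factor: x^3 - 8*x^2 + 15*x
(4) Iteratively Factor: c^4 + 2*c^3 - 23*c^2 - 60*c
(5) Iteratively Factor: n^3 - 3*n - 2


(1) = (j - 2)*(j^2 + 6*j + 8) = (j - 2)*(j + 4)*(j + 2)
(2) = (s + 3)*(s + 3)
(3) = (x)*(x^2 - 8*x + 15) = x*(x - 3)*(x - 5)
(4) = (c)*(c^3 + 2*c^2 - 23*c - 60) = c*(c + 3)*(c^2 - c - 20) = c*(c + 3)*(c + 4)*(c - 5)
(5) = (n + 1)*(n^2 - n - 2) = (n + 1)^2*(n - 2)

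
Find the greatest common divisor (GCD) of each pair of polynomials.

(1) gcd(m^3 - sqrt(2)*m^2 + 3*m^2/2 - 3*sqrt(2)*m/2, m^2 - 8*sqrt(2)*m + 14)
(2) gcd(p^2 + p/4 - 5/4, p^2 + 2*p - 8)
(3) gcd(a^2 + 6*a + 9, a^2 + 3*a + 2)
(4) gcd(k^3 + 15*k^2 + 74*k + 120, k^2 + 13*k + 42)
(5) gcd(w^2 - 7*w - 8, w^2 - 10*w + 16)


(1) = m - sqrt(2)
(2) = 1
(3) = 1
(4) = gcd((k + 4)*(k + 5)*(k + 6), (k + 6)*(k + 7)) = k + 6
(5) = w - 8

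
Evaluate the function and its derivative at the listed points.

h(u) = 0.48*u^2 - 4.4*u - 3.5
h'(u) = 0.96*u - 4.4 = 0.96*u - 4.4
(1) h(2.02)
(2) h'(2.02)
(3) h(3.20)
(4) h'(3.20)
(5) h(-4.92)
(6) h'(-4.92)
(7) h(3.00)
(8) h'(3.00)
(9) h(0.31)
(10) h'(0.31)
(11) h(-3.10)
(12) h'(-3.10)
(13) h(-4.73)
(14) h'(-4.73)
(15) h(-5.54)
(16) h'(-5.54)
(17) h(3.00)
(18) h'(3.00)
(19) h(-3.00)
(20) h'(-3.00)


(1) = -10.43
(2) = -2.46
(3) = -12.66
(4) = -1.33
(5) = 29.77
(6) = -9.12
(7) = -12.38
(8) = -1.52
(9) = -4.82
(10) = -4.10
(11) = 14.75
(12) = -7.38
(13) = 28.05
(14) = -8.94
(15) = 35.61
(16) = -9.72
(17) = -12.38
(18) = -1.52
(19) = 14.02
(20) = -7.28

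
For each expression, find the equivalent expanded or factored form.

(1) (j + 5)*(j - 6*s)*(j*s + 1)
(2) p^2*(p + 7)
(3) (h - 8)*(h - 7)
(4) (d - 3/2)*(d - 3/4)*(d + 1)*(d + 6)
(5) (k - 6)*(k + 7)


(1) = j^3*s - 6*j^2*s^2 + 5*j^2*s + j^2 - 30*j*s^2 - 6*j*s + 5*j - 30*s
(2) = p^3 + 7*p^2
(3) = h^2 - 15*h + 56
(4) = d^4 + 19*d^3/4 - 69*d^2/8 - 45*d/8 + 27/4
(5) = k^2 + k - 42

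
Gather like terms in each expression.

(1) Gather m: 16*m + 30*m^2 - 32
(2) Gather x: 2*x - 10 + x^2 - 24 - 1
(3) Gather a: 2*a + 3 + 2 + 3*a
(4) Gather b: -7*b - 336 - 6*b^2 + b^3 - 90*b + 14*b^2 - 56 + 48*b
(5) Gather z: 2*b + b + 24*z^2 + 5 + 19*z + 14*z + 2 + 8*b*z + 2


(1) = 30*m^2 + 16*m - 32
(2) = x^2 + 2*x - 35
(3) = 5*a + 5
(4) = b^3 + 8*b^2 - 49*b - 392
(5) = 3*b + 24*z^2 + z*(8*b + 33) + 9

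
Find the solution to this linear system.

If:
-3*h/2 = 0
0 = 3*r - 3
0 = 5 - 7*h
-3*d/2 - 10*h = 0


Then:
No Solution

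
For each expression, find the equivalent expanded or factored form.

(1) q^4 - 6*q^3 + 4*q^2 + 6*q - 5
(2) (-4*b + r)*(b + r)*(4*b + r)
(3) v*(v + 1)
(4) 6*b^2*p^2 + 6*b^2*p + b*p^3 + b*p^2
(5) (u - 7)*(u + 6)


(1) = (q - 5)*(q - 1)^2*(q + 1)
(2) = -16*b^3 - 16*b^2*r + b*r^2 + r^3
(3) = v^2 + v
(4) = p*(6*b + p)*(b*p + b)
(5) = u^2 - u - 42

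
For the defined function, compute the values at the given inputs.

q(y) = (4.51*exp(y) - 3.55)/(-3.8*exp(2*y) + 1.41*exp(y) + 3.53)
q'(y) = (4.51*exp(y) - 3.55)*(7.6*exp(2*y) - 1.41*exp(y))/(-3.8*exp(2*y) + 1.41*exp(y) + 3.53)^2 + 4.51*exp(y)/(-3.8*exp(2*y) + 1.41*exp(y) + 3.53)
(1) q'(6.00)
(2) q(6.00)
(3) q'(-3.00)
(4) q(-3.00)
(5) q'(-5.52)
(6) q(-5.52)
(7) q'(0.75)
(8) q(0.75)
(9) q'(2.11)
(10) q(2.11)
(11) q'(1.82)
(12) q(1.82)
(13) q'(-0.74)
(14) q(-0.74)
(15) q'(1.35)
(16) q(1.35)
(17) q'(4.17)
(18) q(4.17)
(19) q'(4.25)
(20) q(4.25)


(1) = 0.00
(2) = -0.00
(3) = 0.08
(4) = -0.93
(5) = 0.01
(6) = -1.00
(7) = 0.78
(8) = -0.57
(9) = 0.13
(10) = -0.14
(11) = 0.18
(12) = -0.18
(13) = 0.51
(14) = -0.42
(15) = 0.29
(16) = -0.29
(17) = 0.02
(18) = -0.02
(19) = 0.02
(20) = -0.02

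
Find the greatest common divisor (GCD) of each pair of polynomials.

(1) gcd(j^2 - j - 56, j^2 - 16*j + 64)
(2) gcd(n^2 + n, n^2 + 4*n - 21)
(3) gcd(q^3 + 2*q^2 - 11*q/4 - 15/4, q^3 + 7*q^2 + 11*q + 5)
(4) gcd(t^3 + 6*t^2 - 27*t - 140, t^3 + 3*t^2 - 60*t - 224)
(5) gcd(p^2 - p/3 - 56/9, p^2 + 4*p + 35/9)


(1) = j - 8
(2) = 1
(3) = q + 1
(4) = t^2 + 11*t + 28
(5) = gcd((p - 8/3)*(p + 7/3), (p + 5/3)*(p + 7/3)) = p + 7/3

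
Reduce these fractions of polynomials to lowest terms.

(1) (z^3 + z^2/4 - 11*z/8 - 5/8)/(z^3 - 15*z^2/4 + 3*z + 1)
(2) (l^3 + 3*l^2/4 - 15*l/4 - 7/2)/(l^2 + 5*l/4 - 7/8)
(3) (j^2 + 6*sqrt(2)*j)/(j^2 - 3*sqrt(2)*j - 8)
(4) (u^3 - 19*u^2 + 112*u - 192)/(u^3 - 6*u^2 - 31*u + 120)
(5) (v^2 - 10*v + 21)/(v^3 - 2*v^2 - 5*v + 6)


(1) = (8*z^3 + 2*z^2 - 11*z - 5)/(8*z^3 - 30*z^2 + 24*z + 8)
(2) = (2*l^2 - 2*l - 4)/(2*l - 1)
(3) = (j^2 + 6*sqrt(2)*j)/(j^2 - 3*sqrt(2)*j - 8)
(4) = (u - 8)/(u + 5)
(5) = (v - 7)/(v^2 + v - 2)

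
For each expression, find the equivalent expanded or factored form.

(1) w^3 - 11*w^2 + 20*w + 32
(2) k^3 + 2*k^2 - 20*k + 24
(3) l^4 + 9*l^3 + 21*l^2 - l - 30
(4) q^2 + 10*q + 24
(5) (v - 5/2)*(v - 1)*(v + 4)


(1) = (w - 8)*(w - 4)*(w + 1)
(2) = (k - 2)^2*(k + 6)
(3) = (l - 1)*(l + 2)*(l + 3)*(l + 5)
(4) = (q + 4)*(q + 6)
(5) = v^3 + v^2/2 - 23*v/2 + 10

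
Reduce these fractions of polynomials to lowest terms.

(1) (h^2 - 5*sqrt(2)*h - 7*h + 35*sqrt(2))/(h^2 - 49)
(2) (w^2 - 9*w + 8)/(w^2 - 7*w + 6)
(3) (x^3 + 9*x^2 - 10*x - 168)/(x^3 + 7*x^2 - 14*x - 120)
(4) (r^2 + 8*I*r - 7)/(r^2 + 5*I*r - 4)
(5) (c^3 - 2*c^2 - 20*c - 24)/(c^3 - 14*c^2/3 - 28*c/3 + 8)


(1) = (h - 5*sqrt(2))/(h + 7)
(2) = (w - 8)/(w - 6)
(3) = (x + 7)/(x + 5)
(4) = (r + 7*I)/(r + 4*I)
(5) = (3*c + 6)/(3*c - 2)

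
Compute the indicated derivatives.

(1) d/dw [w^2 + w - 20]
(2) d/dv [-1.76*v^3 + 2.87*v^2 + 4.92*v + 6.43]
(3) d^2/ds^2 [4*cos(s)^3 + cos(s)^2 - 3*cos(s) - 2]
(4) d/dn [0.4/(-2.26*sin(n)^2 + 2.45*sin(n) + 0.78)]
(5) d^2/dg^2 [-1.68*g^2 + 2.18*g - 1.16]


(1) = 2*w + 1
(2) = -5.28*v^2 + 5.74*v + 4.92
(3) = -2*cos(2*s) - 9*cos(3*s)
(4) = (1.808*sin(n) - 0.98)*cos(n)/(-2.26*sin(n)^2 + 2.45*sin(n) + 0.78)^2
(5) = -3.36000000000000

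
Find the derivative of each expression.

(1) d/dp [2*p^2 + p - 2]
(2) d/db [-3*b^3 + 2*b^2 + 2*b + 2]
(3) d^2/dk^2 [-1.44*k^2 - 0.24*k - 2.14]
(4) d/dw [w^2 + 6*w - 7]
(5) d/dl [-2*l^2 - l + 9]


(1) = 4*p + 1
(2) = -9*b^2 + 4*b + 2
(3) = -2.88000000000000
(4) = 2*w + 6
(5) = -4*l - 1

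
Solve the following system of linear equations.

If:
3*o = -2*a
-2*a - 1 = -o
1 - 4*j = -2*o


Then:
a = -3/8
j = 3/8
o = 1/4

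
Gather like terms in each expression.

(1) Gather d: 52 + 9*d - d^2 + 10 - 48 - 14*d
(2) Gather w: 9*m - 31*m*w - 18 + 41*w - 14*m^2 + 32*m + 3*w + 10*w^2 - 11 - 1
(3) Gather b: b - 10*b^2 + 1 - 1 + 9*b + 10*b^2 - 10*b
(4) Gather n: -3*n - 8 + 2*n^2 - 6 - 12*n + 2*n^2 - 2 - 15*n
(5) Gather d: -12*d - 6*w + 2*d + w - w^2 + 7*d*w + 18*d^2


(1) = -d^2 - 5*d + 14
(2) = -14*m^2 + 41*m + 10*w^2 + w*(44 - 31*m) - 30
(3) = 0
(4) = 4*n^2 - 30*n - 16
(5) = 18*d^2 + d*(7*w - 10) - w^2 - 5*w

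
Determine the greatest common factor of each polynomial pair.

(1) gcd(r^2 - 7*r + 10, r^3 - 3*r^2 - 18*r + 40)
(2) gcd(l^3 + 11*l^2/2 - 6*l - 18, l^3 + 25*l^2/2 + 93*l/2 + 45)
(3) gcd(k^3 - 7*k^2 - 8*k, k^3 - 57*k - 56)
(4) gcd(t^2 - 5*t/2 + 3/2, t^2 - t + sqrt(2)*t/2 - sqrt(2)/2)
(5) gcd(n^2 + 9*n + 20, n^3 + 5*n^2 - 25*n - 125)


(1) = r^2 - 7*r + 10
(2) = gcd((l - 2)*(l + 3/2)*(l + 6), (l + 3/2)*(l + 5)*(l + 6)) = l^2 + 15*l/2 + 9
(3) = gcd(k*(k - 8)*(k + 1), (k - 8)*(k + 1)*(k + 7)) = k^2 - 7*k - 8
(4) = gcd((t - 3/2)*(t - 1), (t - 1)*(t + sqrt(2)/2)) = t - 1
(5) = gcd((n + 4)*(n + 5), (n - 5)*(n + 5)^2) = n + 5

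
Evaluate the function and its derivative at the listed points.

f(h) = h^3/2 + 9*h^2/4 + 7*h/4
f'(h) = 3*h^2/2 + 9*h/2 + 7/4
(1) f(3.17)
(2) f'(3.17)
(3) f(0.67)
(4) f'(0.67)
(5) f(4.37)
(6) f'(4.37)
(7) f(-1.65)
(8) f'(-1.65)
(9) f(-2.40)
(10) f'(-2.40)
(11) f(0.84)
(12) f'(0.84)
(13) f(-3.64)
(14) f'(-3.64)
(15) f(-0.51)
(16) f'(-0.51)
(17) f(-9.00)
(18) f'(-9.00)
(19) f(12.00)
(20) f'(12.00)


(1) = 44.09
(2) = 31.09
(3) = 2.33
(4) = 5.44
(5) = 92.34
(6) = 50.06
(7) = 0.99
(8) = -1.59
(9) = 1.85
(10) = -0.41
(11) = 3.35
(12) = 6.59
(13) = -0.67
(14) = 5.24
(15) = -0.37
(16) = -0.15
(17) = -198.00
(18) = 82.75
(19) = 1209.00
(20) = 271.75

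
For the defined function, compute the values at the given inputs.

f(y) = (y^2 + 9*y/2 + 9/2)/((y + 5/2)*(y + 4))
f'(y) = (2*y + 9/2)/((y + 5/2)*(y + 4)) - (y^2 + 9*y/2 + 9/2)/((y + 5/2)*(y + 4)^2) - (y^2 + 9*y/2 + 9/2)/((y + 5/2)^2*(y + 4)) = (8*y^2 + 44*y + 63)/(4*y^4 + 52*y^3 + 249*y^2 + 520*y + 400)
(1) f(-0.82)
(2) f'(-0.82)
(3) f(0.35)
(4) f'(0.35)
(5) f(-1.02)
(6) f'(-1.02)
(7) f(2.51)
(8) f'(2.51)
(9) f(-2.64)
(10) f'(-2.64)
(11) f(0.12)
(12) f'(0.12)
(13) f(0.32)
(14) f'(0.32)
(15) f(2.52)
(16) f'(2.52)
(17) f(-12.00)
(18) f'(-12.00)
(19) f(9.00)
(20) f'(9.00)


(1) = 0.28
(2) = 0.28
(3) = 0.50
(4) = 0.13
(5) = 0.22
(6) = 0.34
(7) = 0.68
(8) = 0.05
(9) = 2.16
(10) = 17.91
(11) = 0.47
(12) = 0.15
(13) = 0.50
(14) = 0.13
(15) = 0.68
(16) = 0.05
(17) = 1.24
(18) = 0.03
(19) = 0.84
(20) = 0.01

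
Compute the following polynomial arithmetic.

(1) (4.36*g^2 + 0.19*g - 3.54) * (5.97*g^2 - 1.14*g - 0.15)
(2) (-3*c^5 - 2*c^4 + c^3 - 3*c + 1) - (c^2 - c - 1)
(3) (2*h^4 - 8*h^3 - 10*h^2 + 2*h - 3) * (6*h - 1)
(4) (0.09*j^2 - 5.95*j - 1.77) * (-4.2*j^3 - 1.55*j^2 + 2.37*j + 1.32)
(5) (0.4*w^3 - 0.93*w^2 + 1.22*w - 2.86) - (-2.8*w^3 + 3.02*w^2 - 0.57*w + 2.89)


(1) = 26.0292*g^4 - 3.8361*g^3 - 22.0044*g^2 + 4.0071*g + 0.531
(2) = -3*c^5 - 2*c^4 + c^3 - c^2 - 2*c + 2
(3) = 12*h^5 - 50*h^4 - 52*h^3 + 22*h^2 - 20*h + 3
(4) = -0.378*j^5 + 24.8505*j^4 + 16.8698*j^3 - 11.2392*j^2 - 12.0489*j - 2.3364
(5) = 3.2*w^3 - 3.95*w^2 + 1.79*w - 5.75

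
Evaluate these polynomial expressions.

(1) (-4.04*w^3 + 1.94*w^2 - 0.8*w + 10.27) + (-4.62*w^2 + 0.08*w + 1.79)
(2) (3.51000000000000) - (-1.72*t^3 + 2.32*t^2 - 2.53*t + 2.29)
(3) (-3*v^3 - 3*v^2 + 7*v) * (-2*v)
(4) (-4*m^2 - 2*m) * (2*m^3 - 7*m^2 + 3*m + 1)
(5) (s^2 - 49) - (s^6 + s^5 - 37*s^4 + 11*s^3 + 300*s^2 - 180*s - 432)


(1) = -4.04*w^3 - 2.68*w^2 - 0.72*w + 12.06
(2) = 1.72*t^3 - 2.32*t^2 + 2.53*t + 1.22
(3) = 6*v^4 + 6*v^3 - 14*v^2
(4) = -8*m^5 + 24*m^4 + 2*m^3 - 10*m^2 - 2*m
(5) = -s^6 - s^5 + 37*s^4 - 11*s^3 - 299*s^2 + 180*s + 383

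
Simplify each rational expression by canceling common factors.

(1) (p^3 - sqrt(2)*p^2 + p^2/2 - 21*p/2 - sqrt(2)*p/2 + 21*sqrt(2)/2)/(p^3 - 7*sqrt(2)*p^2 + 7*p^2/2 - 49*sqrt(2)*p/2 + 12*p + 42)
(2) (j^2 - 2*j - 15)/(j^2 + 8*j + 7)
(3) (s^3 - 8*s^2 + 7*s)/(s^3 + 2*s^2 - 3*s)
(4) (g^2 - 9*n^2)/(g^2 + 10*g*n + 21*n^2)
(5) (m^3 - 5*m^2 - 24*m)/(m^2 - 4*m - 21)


(1) = (4*p - 12)/(4*p - 24*sqrt(2))
(2) = (j^2 - 2*j - 15)/(j^2 + 8*j + 7)
(3) = (s - 7)/(s + 3)
(4) = (g - 3*n)/(g + 7*n)
(5) = (m^2 - 8*m)/(m - 7)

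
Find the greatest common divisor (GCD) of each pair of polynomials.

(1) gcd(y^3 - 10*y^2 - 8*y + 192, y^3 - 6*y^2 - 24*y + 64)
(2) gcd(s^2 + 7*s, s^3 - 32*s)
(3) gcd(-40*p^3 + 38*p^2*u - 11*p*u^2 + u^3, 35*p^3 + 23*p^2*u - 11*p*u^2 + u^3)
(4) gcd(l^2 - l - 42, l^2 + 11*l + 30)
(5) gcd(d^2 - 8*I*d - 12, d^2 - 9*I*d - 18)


(1) = y^2 - 4*y - 32
(2) = s
(3) = gcd((-5*p + u)*(-4*p + u)*(-2*p + u), (-7*p + u)*(-5*p + u)*(p + u)) = 5*p - u
(4) = l + 6
(5) = gcd((d - 6*I)*(d - 2*I), (d - 6*I)*(d - 3*I)) = d - 6*I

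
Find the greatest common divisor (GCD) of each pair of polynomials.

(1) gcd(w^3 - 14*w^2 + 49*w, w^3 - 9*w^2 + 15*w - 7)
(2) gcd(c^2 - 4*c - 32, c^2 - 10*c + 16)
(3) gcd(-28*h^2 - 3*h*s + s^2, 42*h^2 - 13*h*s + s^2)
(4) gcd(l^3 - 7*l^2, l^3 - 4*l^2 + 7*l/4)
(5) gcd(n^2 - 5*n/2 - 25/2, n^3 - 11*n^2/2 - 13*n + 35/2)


(1) = w - 7
(2) = c - 8
(3) = -7*h + s
(4) = gcd(l^2*(l - 7), l*(l - 7/2)*(l - 1/2)) = l
(5) = gcd((n - 5)*(n + 5/2), (n - 7)*(n - 1)*(n + 5/2)) = n + 5/2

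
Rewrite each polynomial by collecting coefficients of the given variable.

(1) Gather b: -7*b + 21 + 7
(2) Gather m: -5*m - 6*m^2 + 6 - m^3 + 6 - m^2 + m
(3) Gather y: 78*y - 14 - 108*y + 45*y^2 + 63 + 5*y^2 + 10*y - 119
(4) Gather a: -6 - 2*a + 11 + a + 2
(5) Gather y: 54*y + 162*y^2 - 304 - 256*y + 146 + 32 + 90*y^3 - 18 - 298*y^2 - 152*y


(1) = 28 - 7*b
(2) = -m^3 - 7*m^2 - 4*m + 12
(3) = 50*y^2 - 20*y - 70
(4) = 7 - a
(5) = 90*y^3 - 136*y^2 - 354*y - 144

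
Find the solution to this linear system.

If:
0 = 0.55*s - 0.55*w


Then:
s = w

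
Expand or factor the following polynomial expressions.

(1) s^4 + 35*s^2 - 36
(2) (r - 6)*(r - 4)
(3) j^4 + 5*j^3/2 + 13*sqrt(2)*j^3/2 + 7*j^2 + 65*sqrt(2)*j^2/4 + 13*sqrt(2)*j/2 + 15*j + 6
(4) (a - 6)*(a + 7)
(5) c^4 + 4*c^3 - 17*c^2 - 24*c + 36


(1) = (s - 1)*(s + 1)*(s - 6*I)*(s + 6*I)
(2) = r^2 - 10*r + 24
(3) = (j + 1/2)*(j + 2)*(j + sqrt(2)/2)*(j + 6*sqrt(2))
(4) = a^2 + a - 42
(5) = (c - 3)*(c - 1)*(c + 2)*(c + 6)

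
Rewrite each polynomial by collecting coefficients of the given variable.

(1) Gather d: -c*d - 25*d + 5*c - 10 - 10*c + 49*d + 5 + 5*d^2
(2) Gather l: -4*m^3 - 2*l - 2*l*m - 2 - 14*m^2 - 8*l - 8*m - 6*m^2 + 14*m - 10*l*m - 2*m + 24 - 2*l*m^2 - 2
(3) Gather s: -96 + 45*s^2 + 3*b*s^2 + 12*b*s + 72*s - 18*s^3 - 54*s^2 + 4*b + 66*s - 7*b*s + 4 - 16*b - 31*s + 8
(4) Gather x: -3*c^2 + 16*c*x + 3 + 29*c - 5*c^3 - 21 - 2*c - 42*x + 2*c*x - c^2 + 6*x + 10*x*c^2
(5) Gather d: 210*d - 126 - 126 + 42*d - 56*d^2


(1) = -5*c + 5*d^2 + d*(24 - c) - 5
(2) = l*(-2*m^2 - 12*m - 10) - 4*m^3 - 20*m^2 + 4*m + 20
(3) = -12*b - 18*s^3 + s^2*(3*b - 9) + s*(5*b + 107) - 84
(4) = -5*c^3 - 4*c^2 + 27*c + x*(10*c^2 + 18*c - 36) - 18
(5) = -56*d^2 + 252*d - 252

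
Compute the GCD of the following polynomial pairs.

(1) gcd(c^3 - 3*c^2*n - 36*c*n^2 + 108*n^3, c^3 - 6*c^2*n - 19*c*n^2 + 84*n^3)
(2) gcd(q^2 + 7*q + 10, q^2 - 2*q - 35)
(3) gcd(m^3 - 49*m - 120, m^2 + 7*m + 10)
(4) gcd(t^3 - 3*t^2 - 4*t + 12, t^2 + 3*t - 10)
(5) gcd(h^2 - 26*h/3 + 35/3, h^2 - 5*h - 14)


(1) = gcd((c - 6*n)*(c - 3*n)*(c + 6*n), (c - 7*n)*(c - 3*n)*(c + 4*n)) = c - 3*n
(2) = gcd((q + 2)*(q + 5), (q - 7)*(q + 5)) = q + 5
(3) = gcd((m - 8)*(m + 3)*(m + 5), (m + 2)*(m + 5)) = m + 5
(4) = t - 2
(5) = h - 7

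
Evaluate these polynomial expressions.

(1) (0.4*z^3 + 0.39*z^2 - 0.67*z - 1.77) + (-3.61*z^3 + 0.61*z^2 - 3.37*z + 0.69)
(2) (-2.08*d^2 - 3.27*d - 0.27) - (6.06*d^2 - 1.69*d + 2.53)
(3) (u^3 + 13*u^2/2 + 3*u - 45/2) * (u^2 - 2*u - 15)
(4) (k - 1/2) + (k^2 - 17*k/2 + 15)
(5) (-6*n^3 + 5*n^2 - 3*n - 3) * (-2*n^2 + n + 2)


(1) = -3.21*z^3 + 1.0*z^2 - 4.04*z - 1.08
(2) = -8.14*d^2 - 1.58*d - 2.8
(3) = u^5 + 9*u^4/2 - 25*u^3 - 126*u^2 + 675/2
(4) = k^2 - 15*k/2 + 29/2
(5) = 12*n^5 - 16*n^4 - n^3 + 13*n^2 - 9*n - 6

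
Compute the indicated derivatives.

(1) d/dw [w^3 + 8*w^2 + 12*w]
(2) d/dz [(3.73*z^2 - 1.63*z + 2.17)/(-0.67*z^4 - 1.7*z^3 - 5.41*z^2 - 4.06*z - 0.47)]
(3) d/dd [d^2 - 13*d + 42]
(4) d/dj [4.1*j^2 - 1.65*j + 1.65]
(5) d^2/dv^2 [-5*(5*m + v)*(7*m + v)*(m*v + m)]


(1) = 3*w^2 + 16*w + 12
(2) = (4.9982*z^5 + 3.0647*z^4 + 0.2736*z^3 - 12.8951*z^2 + 19.9732*z + 9.5763)/(0.4489*z^8 + 2.278*z^7 + 10.1394*z^6 + 23.8344*z^5 + 43.7019*z^4 + 45.5272*z^3 + 21.569*z^2 + 3.8164*z + 0.2209)
(3) = 2*d - 13
(4) = 8.2*j - 1.65
(5) = 10*m*(-12*m - 3*v - 1)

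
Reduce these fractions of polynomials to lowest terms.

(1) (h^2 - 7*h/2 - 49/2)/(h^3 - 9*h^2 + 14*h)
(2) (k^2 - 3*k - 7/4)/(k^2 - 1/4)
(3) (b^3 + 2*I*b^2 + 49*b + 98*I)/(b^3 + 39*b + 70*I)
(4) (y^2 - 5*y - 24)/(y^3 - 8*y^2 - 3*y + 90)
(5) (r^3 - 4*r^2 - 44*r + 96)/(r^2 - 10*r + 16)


(1) = (2*h + 7)/(2*h^2 - 4*h)
(2) = (2*k - 7)/(2*k - 1)
(3) = (b + 7*I)/(b + 5*I)
(4) = (y - 8)/(y^2 - 11*y + 30)
(5) = r + 6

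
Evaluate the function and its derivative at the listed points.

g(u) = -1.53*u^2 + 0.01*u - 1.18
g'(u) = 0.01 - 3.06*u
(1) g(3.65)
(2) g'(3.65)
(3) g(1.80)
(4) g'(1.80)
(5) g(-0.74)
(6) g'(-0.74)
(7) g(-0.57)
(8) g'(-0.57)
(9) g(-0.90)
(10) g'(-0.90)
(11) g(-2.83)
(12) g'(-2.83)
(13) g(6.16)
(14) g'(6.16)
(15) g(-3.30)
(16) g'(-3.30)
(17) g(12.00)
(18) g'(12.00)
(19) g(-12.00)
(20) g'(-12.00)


(1) = -21.53
(2) = -11.16
(3) = -6.12
(4) = -5.50
(5) = -2.03
(6) = 2.27
(7) = -1.68
(8) = 1.75
(9) = -2.43
(10) = 2.76
(11) = -13.46
(12) = 8.67
(13) = -59.18
(14) = -18.84
(15) = -17.87
(16) = 10.11
(17) = -221.38
(18) = -36.71
(19) = -221.62
(20) = 36.73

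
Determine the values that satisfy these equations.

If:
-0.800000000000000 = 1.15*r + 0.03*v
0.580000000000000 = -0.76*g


Then:
g = -0.76
r = -0.0260869565217391*v - 0.695652173913043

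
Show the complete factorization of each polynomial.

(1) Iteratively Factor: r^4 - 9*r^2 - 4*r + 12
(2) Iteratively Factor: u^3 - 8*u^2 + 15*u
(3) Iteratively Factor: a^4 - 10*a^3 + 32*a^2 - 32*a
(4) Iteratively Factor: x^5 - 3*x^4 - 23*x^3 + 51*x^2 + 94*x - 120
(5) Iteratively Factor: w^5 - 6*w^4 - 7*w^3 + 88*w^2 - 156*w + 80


(1) = (r + 2)*(r^3 - 2*r^2 - 5*r + 6) = (r - 1)*(r + 2)*(r^2 - r - 6) = (r - 3)*(r - 1)*(r + 2)*(r + 2)
(2) = (u - 5)*(u^2 - 3*u) = u*(u - 5)*(u - 3)
(3) = (a - 4)*(a^3 - 6*a^2 + 8*a) = (a - 4)^2*(a^2 - 2*a) = a*(a - 4)^2*(a - 2)
(4) = (x - 5)*(x^4 + 2*x^3 - 13*x^2 - 14*x + 24) = (x - 5)*(x + 4)*(x^3 - 2*x^2 - 5*x + 6) = (x - 5)*(x - 3)*(x + 4)*(x^2 + x - 2) = (x - 5)*(x - 3)*(x - 1)*(x + 4)*(x + 2)
(5) = (w - 1)*(w^4 - 5*w^3 - 12*w^2 + 76*w - 80) = (w - 5)*(w - 1)*(w^3 - 12*w + 16) = (w - 5)*(w - 2)*(w - 1)*(w^2 + 2*w - 8) = (w - 5)*(w - 2)*(w - 1)*(w + 4)*(w - 2)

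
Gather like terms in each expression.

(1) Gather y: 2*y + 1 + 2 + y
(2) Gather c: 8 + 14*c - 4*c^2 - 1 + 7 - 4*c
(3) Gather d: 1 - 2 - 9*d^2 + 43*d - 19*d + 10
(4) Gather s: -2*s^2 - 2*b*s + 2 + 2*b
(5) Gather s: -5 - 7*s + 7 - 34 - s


(1) = 3*y + 3
(2) = -4*c^2 + 10*c + 14
(3) = -9*d^2 + 24*d + 9
(4) = -2*b*s + 2*b - 2*s^2 + 2
(5) = -8*s - 32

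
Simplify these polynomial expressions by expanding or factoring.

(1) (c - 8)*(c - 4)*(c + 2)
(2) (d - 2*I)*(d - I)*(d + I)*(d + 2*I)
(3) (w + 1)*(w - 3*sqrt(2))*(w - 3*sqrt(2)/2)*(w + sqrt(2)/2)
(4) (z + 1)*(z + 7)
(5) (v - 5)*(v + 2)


(1) = c^3 - 10*c^2 + 8*c + 64
(2) = d^4 + 5*d^2 + 4
(3) = w^4 - 4*sqrt(2)*w^3 + w^3 - 4*sqrt(2)*w^2 + 9*w^2/2 + 9*w/2 + 9*sqrt(2)*w/2 + 9*sqrt(2)/2
(4) = z^2 + 8*z + 7
(5) = v^2 - 3*v - 10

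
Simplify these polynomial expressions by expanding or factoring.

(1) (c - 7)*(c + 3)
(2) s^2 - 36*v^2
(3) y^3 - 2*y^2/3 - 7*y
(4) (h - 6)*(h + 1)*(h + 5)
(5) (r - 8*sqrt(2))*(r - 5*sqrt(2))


(1) = c^2 - 4*c - 21
(2) = (s - 6*v)*(s + 6*v)
(3) = y*(y - 3)*(y + 7/3)
(4) = h^3 - 31*h - 30
(5) = r^2 - 13*sqrt(2)*r + 80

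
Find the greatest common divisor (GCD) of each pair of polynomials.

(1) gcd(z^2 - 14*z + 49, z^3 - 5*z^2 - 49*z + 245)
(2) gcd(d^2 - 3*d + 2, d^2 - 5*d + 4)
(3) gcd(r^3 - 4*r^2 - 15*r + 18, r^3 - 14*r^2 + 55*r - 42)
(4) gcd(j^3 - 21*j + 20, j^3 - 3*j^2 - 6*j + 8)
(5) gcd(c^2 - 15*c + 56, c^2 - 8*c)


(1) = gcd((z - 7)^2, (z - 7)*(z - 5)*(z + 7)) = z - 7
(2) = gcd((d - 2)*(d - 1), (d - 4)*(d - 1)) = d - 1
(3) = gcd((r - 6)*(r - 1)*(r + 3), (r - 7)*(r - 6)*(r - 1)) = r^2 - 7*r + 6
(4) = gcd((j - 4)*(j - 1)*(j + 5), (j - 4)*(j - 1)*(j + 2)) = j^2 - 5*j + 4
(5) = gcd((c - 8)*(c - 7), c*(c - 8)) = c - 8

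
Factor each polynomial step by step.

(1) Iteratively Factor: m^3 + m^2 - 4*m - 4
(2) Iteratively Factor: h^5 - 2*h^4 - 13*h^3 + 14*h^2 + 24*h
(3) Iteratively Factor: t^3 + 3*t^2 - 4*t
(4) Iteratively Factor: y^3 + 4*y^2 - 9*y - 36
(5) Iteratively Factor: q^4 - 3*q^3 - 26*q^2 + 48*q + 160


(1) = (m + 1)*(m^2 - 4) = (m + 1)*(m + 2)*(m - 2)
(2) = (h - 2)*(h^4 - 13*h^2 - 12*h) = (h - 2)*(h + 1)*(h^3 - h^2 - 12*h) = (h - 2)*(h + 1)*(h + 3)*(h^2 - 4*h) = (h - 4)*(h - 2)*(h + 1)*(h + 3)*(h)
(3) = (t + 4)*(t^2 - t) = (t - 1)*(t + 4)*(t)
(4) = (y + 3)*(y^2 + y - 12) = (y + 3)*(y + 4)*(y - 3)
(5) = (q - 5)*(q^3 + 2*q^2 - 16*q - 32) = (q - 5)*(q + 4)*(q^2 - 2*q - 8) = (q - 5)*(q + 2)*(q + 4)*(q - 4)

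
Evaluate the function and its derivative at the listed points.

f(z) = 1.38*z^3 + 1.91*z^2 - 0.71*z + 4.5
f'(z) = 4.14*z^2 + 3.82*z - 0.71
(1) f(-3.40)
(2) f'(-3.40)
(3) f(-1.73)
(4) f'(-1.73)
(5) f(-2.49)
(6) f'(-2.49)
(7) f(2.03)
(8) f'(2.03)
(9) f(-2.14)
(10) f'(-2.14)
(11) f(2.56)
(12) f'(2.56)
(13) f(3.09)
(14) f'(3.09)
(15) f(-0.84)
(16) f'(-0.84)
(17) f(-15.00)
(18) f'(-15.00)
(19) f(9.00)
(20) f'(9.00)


(1) = -25.25
(2) = 34.16
(3) = 4.30
(4) = 5.07
(5) = -3.19
(6) = 15.45
(7) = 22.47
(8) = 24.11
(9) = 1.24
(10) = 10.07
(11) = 38.35
(12) = 36.20
(13) = 61.26
(14) = 50.62
(15) = 5.63
(16) = -1.00
(17) = -4212.60
(18) = 873.49
(19) = 1158.84
(20) = 369.01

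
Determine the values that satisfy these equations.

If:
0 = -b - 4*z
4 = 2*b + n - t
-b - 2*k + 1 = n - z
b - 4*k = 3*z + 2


Then:
b = -4*z
k = -7*z/4 - 1/2
n = 17*z/2 + 2
t = z/2 - 2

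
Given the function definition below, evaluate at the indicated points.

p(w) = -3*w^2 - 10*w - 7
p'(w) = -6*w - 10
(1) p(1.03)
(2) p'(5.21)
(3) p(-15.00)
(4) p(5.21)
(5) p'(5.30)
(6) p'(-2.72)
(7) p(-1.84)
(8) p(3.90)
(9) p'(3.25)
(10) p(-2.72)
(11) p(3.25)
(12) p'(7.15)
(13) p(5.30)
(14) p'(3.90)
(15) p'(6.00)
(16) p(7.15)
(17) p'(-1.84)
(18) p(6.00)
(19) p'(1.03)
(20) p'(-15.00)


(1) = -20.48
(2) = -41.26
(3) = -532.00
(4) = -140.53
(5) = -41.80
(6) = 6.32
(7) = 1.24
(8) = -91.63
(9) = -29.50
(10) = -2.00
(11) = -71.19
(12) = -52.90
(13) = -144.27
(14) = -33.40
(15) = -46.00
(16) = -231.87
(17) = 1.04
(18) = -175.00
(19) = -16.18
(20) = 80.00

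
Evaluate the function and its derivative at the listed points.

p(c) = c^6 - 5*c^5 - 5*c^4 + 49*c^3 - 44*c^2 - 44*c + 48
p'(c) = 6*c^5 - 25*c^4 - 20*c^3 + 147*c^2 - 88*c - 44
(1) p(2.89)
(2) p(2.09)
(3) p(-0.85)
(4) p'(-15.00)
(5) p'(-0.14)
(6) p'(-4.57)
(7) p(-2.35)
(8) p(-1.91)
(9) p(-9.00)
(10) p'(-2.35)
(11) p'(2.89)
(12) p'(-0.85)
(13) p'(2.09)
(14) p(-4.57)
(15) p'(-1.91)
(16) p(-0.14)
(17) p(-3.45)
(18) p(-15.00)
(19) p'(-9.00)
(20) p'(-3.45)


(1) = -38.07
(2) = -0.27
(3) = 23.50
(4) = -5720024.00
(5) = -28.75
(6) = -17527.39
(7) = -353.22
(8) = -260.80
(9) = 755040.00
(10) = 41.69
(11) = -87.66
(12) = 133.58
(13) = -6.14
(14) = 11548.74
(15) = 314.48
(16) = 53.16
(17) = 1085.65
(18) = 14759808.00
(19) = -491084.00
(20) = -3643.76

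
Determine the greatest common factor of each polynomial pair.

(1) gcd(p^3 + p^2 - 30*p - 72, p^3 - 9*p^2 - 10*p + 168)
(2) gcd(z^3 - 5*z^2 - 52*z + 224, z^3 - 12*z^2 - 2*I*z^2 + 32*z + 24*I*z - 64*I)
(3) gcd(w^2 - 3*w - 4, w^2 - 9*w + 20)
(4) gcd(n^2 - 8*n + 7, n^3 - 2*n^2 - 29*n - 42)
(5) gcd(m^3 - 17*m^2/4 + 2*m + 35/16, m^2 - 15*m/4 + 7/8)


(1) = gcd((p - 6)*(p + 3)*(p + 4), (p - 7)*(p - 6)*(p + 4)) = p^2 - 2*p - 24
(2) = z^2 - 12*z + 32
(3) = gcd((w - 4)*(w + 1), (w - 5)*(w - 4)) = w - 4
(4) = n - 7
(5) = gcd((m - 7/2)*(m - 5/4)*(m + 1/2), (m - 7/2)*(m - 1/4)) = m - 7/2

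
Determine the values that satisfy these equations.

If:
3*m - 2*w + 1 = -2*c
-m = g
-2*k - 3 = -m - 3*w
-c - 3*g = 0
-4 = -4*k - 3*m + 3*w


Then:
c = 51/37
g = -17/37
k = 191/74
m = 17/37
w = 95/37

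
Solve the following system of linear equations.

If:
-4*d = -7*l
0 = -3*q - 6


Then:
d = 7*l/4
q = -2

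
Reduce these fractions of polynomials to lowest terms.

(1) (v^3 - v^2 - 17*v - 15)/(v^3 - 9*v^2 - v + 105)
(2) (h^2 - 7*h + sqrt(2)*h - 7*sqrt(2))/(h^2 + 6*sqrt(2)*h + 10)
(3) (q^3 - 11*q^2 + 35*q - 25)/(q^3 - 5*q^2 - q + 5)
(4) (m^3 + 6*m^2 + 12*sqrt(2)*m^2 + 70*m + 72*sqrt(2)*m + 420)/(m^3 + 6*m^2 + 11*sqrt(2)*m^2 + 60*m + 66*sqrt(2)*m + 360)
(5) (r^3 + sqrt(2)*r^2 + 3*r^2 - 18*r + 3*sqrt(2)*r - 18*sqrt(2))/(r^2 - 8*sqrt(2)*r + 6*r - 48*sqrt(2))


(1) = (v + 1)/(v - 7)
(2) = (h - 7)/(h + 5*sqrt(2))
(3) = (q - 5)/(q + 1)
(4) = (m + 7*sqrt(2))/(m + 6*sqrt(2))
(5) = (r^2 + r*(-3 + sqrt(2)) - 3*sqrt(2))/(r - 8*sqrt(2))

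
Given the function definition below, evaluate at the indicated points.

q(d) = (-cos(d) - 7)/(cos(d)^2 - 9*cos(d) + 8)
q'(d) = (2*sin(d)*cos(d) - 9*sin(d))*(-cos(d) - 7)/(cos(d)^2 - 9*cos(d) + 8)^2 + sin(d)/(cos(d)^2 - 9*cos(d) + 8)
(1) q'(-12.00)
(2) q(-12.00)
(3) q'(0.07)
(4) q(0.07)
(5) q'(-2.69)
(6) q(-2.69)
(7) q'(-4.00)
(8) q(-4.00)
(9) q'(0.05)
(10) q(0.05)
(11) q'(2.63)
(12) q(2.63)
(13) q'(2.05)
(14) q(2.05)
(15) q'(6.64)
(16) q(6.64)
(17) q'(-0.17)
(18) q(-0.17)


(1) = 25.13
(2) = -7.02
(3) = 13327.78
(4) = -466.36
(5) = -0.13
(6) = -0.36
(7) = 0.29
(8) = -0.44
(9) = 36571.43
(10) = -914.17
(11) = 0.15
(12) = -0.37
(13) = 0.45
(14) = -0.53
(15) = 100.61
(16) = -17.84
(17) = -930.47
(18) = -78.98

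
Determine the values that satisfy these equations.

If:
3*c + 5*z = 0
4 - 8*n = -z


Then:
c = -5*z/3
n = z/8 + 1/2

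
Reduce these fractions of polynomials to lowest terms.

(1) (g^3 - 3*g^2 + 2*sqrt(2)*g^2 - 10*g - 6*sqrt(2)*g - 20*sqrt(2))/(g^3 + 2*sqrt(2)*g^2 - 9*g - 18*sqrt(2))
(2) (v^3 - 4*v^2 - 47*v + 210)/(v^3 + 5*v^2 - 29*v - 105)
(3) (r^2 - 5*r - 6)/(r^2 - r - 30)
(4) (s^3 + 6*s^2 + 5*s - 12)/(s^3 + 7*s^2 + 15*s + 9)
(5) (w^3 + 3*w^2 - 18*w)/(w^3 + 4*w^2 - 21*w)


(1) = (g^2 - 3*g - 10)/(g^2 - 9)
(2) = (v - 6)/(v + 3)
(3) = (r + 1)/(r + 5)
(4) = (s^2 + 3*s - 4)/(s^2 + 4*s + 3)
(5) = (w + 6)/(w + 7)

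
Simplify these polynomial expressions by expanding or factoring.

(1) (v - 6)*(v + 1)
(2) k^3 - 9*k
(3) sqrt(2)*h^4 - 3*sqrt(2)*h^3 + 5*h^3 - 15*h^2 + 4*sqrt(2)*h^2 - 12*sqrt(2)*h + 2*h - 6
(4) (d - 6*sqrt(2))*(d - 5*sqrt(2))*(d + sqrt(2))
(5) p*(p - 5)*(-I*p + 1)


(1) = v^2 - 5*v - 6
(2) = k*(k - 3)*(k + 3)
(3) = (h - 3)*(h + sqrt(2))^2*(sqrt(2)*h + 1)
(4) = d^3 - 10*sqrt(2)*d^2 + 38*d + 60*sqrt(2)
(5) = -I*p^3 + p^2 + 5*I*p^2 - 5*p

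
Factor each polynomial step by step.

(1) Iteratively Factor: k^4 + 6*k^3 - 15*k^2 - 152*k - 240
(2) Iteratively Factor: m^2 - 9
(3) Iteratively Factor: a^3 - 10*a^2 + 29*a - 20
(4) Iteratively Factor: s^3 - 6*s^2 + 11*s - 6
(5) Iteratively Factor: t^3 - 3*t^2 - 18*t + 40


(1) = (k - 5)*(k^3 + 11*k^2 + 40*k + 48) = (k - 5)*(k + 3)*(k^2 + 8*k + 16) = (k - 5)*(k + 3)*(k + 4)*(k + 4)
(2) = (m + 3)*(m - 3)
(3) = (a - 1)*(a^2 - 9*a + 20) = (a - 5)*(a - 1)*(a - 4)
(4) = (s - 2)*(s^2 - 4*s + 3) = (s - 3)*(s - 2)*(s - 1)
(5) = (t - 5)*(t^2 + 2*t - 8) = (t - 5)*(t - 2)*(t + 4)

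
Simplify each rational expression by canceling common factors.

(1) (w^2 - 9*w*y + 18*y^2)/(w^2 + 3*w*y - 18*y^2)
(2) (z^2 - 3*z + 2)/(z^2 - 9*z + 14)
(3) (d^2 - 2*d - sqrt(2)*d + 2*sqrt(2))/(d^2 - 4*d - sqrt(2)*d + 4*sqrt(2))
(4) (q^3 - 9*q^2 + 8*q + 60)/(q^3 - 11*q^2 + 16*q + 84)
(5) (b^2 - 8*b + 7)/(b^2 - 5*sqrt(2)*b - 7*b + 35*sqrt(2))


(1) = (w - 6*y)/(w + 6*y)
(2) = (z - 1)/(z - 7)
(3) = (d - 2)/(d - 4)
(4) = (q - 5)/(q - 7)
(5) = (b - 1)/(b - 5*sqrt(2))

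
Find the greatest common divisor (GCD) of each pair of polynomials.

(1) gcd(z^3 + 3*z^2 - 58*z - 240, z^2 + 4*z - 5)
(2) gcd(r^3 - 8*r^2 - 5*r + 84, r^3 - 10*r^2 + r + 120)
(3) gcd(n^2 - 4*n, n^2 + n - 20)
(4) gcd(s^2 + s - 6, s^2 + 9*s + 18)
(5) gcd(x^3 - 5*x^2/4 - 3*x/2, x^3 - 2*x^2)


(1) = z + 5
(2) = r + 3
(3) = gcd(n*(n - 4), (n - 4)*(n + 5)) = n - 4
(4) = gcd((s - 2)*(s + 3), (s + 3)*(s + 6)) = s + 3
(5) = x^2 - 2*x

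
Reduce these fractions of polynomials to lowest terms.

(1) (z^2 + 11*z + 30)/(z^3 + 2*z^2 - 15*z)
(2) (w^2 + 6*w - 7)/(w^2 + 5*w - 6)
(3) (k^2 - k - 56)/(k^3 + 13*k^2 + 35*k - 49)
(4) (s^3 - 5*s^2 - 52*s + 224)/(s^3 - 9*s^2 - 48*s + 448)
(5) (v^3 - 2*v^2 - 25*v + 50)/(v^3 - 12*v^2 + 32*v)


(1) = (z + 6)/(z^2 - 3*z)
(2) = (w + 7)/(w + 6)
(3) = (k - 8)/(k^2 + 6*k - 7)
(4) = (s - 4)/(s - 8)
(5) = (v^3 - 2*v^2 - 25*v + 50)/(v^3 - 12*v^2 + 32*v)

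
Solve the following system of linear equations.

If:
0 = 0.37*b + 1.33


Then:
b = -3.59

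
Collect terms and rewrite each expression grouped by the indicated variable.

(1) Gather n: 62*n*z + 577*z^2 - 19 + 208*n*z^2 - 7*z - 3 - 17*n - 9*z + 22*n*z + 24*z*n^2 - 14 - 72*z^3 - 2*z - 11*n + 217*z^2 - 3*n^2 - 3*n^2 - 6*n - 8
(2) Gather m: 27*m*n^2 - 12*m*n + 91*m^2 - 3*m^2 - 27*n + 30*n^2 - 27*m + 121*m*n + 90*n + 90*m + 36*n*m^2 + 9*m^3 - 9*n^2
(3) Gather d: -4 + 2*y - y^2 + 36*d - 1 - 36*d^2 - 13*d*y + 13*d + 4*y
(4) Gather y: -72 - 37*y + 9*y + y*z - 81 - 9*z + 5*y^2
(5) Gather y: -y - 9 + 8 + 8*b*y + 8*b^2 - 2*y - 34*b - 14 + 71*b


(1) = n^2*(24*z - 6) + n*(208*z^2 + 84*z - 34) - 72*z^3 + 794*z^2 - 18*z - 44
(2) = 9*m^3 + m^2*(36*n + 88) + m*(27*n^2 + 109*n + 63) + 21*n^2 + 63*n
(3) = -36*d^2 + d*(49 - 13*y) - y^2 + 6*y - 5
(4) = 5*y^2 + y*(z - 28) - 9*z - 153
(5) = 8*b^2 + 37*b + y*(8*b - 3) - 15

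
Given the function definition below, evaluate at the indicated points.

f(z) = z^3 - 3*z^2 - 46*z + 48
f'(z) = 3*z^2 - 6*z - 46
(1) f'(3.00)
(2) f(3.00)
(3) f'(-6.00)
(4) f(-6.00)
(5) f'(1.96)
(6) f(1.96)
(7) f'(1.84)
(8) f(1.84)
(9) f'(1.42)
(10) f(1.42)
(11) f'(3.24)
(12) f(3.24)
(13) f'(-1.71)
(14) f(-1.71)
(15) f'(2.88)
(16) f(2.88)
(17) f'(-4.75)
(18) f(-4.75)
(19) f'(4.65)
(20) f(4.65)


(1) = -37.00
(2) = -90.00
(3) = 98.00
(4) = 0.00
(5) = -46.24
(6) = -46.16
(7) = -46.88
(8) = -40.57
(9) = -48.47
(10) = -20.51
(11) = -33.95
(12) = -98.52
(13) = -26.97
(14) = 112.89
(15) = -38.40
(16) = -85.48
(17) = 50.19
(18) = 91.64
(19) = -9.03
(20) = -130.22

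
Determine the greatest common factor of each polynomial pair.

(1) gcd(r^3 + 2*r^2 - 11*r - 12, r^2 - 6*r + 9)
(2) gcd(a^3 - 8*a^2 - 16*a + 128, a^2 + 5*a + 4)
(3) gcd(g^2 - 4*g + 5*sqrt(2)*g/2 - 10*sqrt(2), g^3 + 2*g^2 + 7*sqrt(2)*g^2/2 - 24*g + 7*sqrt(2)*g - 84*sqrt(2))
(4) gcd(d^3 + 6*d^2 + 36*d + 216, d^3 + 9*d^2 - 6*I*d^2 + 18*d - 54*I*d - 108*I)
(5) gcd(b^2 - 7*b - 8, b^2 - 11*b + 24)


(1) = gcd((r - 3)*(r + 1)*(r + 4), (r - 3)^2) = r - 3
(2) = a + 4
(3) = g - 4
(4) = gcd((d + 6)*(d - 6*I)*(d + 6*I), (d + 3)*(d + 6)*(d - 6*I)) = d^2 + d*(6 - 6*I) - 36*I
(5) = gcd((b - 8)*(b + 1), (b - 8)*(b - 3)) = b - 8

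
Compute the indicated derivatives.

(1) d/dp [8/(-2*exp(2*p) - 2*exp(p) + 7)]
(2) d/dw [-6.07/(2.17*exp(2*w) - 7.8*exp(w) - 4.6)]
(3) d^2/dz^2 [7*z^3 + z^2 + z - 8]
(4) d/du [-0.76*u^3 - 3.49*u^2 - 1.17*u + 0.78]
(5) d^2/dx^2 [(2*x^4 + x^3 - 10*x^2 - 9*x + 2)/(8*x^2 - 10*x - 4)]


(1) = (32*exp(p) + 16)*exp(p)/(2*exp(2*p) + 2*exp(p) - 7)^2
(2) = (26.3438*exp(w) - 47.346)*exp(w)/(-2.17*exp(2*w) + 7.8*exp(w) + 4.6)^2
(3) = 42*z + 2
(4) = -2.28*u^2 - 6.98*u - 1.17
(5) = (32*x^6 - 120*x^5 + 102*x^4 - 151*x^3 - 66*x^2 - 324*x + 116)/(64*x^6 - 240*x^5 + 204*x^4 + 115*x^3 - 102*x^2 - 60*x - 8)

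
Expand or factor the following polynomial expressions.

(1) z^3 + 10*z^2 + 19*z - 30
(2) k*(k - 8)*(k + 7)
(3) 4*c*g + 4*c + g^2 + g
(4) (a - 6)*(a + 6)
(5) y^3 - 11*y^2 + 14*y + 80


(1) = (z - 1)*(z + 5)*(z + 6)
(2) = k^3 - k^2 - 56*k
(3) = (4*c + g)*(g + 1)
(4) = a^2 - 36
(5) = (y - 8)*(y - 5)*(y + 2)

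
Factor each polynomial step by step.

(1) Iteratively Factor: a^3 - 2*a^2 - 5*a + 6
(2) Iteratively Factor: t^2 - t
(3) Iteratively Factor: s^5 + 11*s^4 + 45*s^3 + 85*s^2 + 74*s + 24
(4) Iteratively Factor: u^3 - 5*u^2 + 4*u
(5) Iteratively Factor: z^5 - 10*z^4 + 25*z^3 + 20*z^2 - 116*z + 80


(1) = (a - 1)*(a^2 - a - 6) = (a - 3)*(a - 1)*(a + 2)
(2) = (t)*(t - 1)
(3) = (s + 2)*(s^4 + 9*s^3 + 27*s^2 + 31*s + 12) = (s + 1)*(s + 2)*(s^3 + 8*s^2 + 19*s + 12) = (s + 1)^2*(s + 2)*(s^2 + 7*s + 12) = (s + 1)^2*(s + 2)*(s + 3)*(s + 4)
(4) = (u)*(u^2 - 5*u + 4) = u*(u - 4)*(u - 1)
(5) = (z - 2)*(z^4 - 8*z^3 + 9*z^2 + 38*z - 40) = (z - 5)*(z - 2)*(z^3 - 3*z^2 - 6*z + 8) = (z - 5)*(z - 2)*(z + 2)*(z^2 - 5*z + 4) = (z - 5)*(z - 2)*(z - 1)*(z + 2)*(z - 4)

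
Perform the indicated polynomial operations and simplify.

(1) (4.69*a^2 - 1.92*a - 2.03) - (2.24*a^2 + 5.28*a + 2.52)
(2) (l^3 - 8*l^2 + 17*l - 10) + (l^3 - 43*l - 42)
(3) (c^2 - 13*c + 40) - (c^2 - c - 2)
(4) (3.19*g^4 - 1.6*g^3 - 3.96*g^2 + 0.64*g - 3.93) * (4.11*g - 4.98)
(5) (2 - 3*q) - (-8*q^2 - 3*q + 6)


(1) = 2.45*a^2 - 7.2*a - 4.55
(2) = 2*l^3 - 8*l^2 - 26*l - 52
(3) = 42 - 12*c
(4) = 13.1109*g^5 - 22.4622*g^4 - 8.3076*g^3 + 22.3512*g^2 - 19.3395*g + 19.5714
(5) = 8*q^2 - 4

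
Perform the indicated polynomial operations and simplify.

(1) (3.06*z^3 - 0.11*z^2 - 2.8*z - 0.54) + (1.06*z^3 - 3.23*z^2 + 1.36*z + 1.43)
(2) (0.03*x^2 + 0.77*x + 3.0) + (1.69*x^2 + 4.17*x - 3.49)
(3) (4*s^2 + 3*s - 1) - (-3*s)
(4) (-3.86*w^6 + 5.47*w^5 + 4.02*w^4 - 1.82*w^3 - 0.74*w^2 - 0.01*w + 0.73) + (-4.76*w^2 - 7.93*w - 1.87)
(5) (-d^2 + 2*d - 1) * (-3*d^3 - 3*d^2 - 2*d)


(1) = 4.12*z^3 - 3.34*z^2 - 1.44*z + 0.89
(2) = 1.72*x^2 + 4.94*x - 0.49
(3) = 4*s^2 + 6*s - 1
(4) = -3.86*w^6 + 5.47*w^5 + 4.02*w^4 - 1.82*w^3 - 5.5*w^2 - 7.94*w - 1.14
(5) = 3*d^5 - 3*d^4 - d^3 - d^2 + 2*d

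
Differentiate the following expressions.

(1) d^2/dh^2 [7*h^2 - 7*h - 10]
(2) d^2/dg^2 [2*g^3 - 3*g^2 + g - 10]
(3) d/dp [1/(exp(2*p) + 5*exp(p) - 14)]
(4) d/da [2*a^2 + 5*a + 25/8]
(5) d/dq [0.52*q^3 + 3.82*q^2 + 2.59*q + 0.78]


(1) = 14
(2) = 12*g - 6
(3) = (-2*exp(p) - 5)*exp(p)/(exp(2*p) + 5*exp(p) - 14)^2
(4) = 4*a + 5
(5) = 1.56*q^2 + 7.64*q + 2.59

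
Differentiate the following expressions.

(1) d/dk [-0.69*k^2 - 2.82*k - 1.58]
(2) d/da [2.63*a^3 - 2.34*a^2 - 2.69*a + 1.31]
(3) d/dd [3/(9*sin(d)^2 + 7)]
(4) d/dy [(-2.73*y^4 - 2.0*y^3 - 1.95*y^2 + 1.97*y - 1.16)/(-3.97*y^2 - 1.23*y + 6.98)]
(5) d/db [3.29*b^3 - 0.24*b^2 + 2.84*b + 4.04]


(1) = -1.38*k - 2.82
(2) = 7.89*a^2 - 4.68*a - 2.69
(3) = -108*sin(2*d)/(9*cos(2*d) - 23)^2
(4) = (21.6762*y^5 + 18.0137*y^4 - 71.3016*y^3 - 31.6606*y^2 - 36.4324*y + 12.3238)/(15.7609*y^4 + 9.7662*y^3 - 53.9083*y^2 - 17.1708*y + 48.7204)
(5) = 9.87*b^2 - 0.48*b + 2.84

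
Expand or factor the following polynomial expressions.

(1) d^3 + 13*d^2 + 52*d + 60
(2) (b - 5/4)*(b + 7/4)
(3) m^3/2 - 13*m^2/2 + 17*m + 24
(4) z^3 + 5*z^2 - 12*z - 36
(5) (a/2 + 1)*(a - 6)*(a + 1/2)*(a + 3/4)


(1) = (d + 2)*(d + 5)*(d + 6)
(2) = b^2 + b/2 - 35/16
(3) = (m/2 + 1/2)*(m - 8)*(m - 6)
(4) = (z - 3)*(z + 2)*(z + 6)
(5) = a^4/2 - 11*a^3/8 - 133*a^2/16 - 33*a/4 - 9/4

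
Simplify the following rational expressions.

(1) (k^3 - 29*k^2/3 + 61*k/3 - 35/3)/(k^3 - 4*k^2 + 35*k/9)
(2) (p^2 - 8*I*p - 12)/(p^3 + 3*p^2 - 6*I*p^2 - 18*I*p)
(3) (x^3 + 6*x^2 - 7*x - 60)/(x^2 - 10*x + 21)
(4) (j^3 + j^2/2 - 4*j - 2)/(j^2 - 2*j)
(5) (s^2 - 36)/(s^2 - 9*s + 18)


(1) = (3*k^2 - 24*k + 21)/(3*k^2 - 7*k)
(2) = (p - 2*I)/(p^2 + 3*p)
(3) = (x^2 + 9*x + 20)/(x - 7)
(4) = (2*j^2 + 5*j + 2)/(2*j)
(5) = (s + 6)/(s - 3)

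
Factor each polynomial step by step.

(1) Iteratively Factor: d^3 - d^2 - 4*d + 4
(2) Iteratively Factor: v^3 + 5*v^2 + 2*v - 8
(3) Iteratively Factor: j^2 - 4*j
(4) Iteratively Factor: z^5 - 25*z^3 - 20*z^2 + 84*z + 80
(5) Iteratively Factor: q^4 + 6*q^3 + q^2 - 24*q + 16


(1) = (d - 2)*(d^2 + d - 2) = (d - 2)*(d + 2)*(d - 1)
(2) = (v - 1)*(v^2 + 6*v + 8) = (v - 1)*(v + 2)*(v + 4)
(3) = (j - 4)*(j)
(4) = (z + 4)*(z^4 - 4*z^3 - 9*z^2 + 16*z + 20) = (z - 2)*(z + 4)*(z^3 - 2*z^2 - 13*z - 10) = (z - 5)*(z - 2)*(z + 4)*(z^2 + 3*z + 2) = (z - 5)*(z - 2)*(z + 1)*(z + 4)*(z + 2)
(5) = (q - 1)*(q^3 + 7*q^2 + 8*q - 16) = (q - 1)^2*(q^2 + 8*q + 16) = (q - 1)^2*(q + 4)*(q + 4)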